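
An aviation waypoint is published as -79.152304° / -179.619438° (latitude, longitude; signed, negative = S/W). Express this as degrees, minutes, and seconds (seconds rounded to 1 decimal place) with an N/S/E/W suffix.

79°09′8.3″ S, 179°37′10.0″ W

Latitude is negative → S; |value| = 79.152304
Lat: 0.152304° → 9.13824′; 0.13824 × 60 = 8.294″
Longitude is negative → W; |value| = 179.619438
Longitude: 0.619438° → 37.16628′; 0.16628 × 60 = 9.977″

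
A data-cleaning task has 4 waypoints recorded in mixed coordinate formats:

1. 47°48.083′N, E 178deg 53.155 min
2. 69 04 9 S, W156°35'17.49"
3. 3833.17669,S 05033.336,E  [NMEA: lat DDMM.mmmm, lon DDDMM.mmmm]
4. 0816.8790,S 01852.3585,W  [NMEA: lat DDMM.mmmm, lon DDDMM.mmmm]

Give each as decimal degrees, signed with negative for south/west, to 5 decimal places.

Point 1:
  φ: 47 + 48.083/60 = 47.801383
  N → positive
  Lon: 53.155′ = 0.885917°; total 178.885917
  E ⇒ keep positive
Point 2:
  Lat: 69° + 4/60 + 9/3600 = 69 + 0.066667 + 0.002500 = 69.069167
  S ⇒ negate
  Longitude: 156 + 35/60 + 17.49/3600 = 156.588192
  W → negative
Point 3:
  Latitude: split at 2 digits → 38° and 33.17669′; 38 + 33.17669/60 = 38.552945
  S → negative
  Lon: degrees = first 3 digits = 50, minutes = 33.336; 50 + 33.336/60 = 50.555600
  E → positive
Point 4:
  Lat: degrees = first 2 digits = 8, minutes = 16.879; 8 + 16.879/60 = 8.281317
  S ⇒ negate
  Longitude: split at 3 digits → 018° and 52.3585′; 18 + 52.3585/60 = 18.872642
  hemisphere W, so the sign is −

1. 47.80138, 178.88592
2. -69.06917, -156.58819
3. -38.55294, 50.55560
4. -8.28132, -18.87264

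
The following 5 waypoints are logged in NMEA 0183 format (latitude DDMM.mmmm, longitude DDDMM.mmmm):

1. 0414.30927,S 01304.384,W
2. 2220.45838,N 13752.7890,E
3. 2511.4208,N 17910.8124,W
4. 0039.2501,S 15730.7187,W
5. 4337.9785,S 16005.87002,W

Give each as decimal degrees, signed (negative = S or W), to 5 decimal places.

1. -4.23849, -13.07307
2. 22.34097, 137.87982
3. 25.19035, -179.18021
4. -0.65417, -157.51198
5. -43.63298, -160.09783

Point 1:
  Lat: degrees = first 2 digits = 4, minutes = 14.30927; 4 + 14.30927/60 = 4.238488
  S → negative
  λ: split at 3 digits → 013° and 4.384′; 13 + 4.384/60 = 13.073067
  W → negative
Point 2:
  Latitude: split at 2 digits → 22° and 20.45838′; 22 + 20.45838/60 = 22.340973
  N ⇒ keep positive
  λ: degrees = first 3 digits = 137, minutes = 52.789; 137 + 52.789/60 = 137.879817
  E → positive
Point 3:
  Latitude: split at 2 digits → 25° and 11.4208′; 25 + 11.4208/60 = 25.190347
  N → positive
  Lon: degrees = first 3 digits = 179, minutes = 10.8124; 179 + 10.8124/60 = 179.180207
  W ⇒ negate
Point 4:
  Lat: split at 2 digits → 00° and 39.2501′; 0 + 39.2501/60 = 0.654168
  S ⇒ negate
  Longitude: split at 3 digits → 157° and 30.7187′; 157 + 30.7187/60 = 157.511978
  hemisphere W, so the sign is −
Point 5:
  Latitude: split at 2 digits → 43° and 37.9785′; 43 + 37.9785/60 = 43.632975
  S → negative
  λ: split at 3 digits → 160° and 5.87002′; 160 + 5.87002/60 = 160.097834
  hemisphere W, so the sign is −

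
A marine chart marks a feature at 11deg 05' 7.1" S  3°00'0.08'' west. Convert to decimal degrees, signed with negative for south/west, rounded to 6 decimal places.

-11.085306, -3.000022

φ: 11° + 5/60 + 7.1/3600 = 11 + 0.083333 + 0.001972 = 11.0853056
hemisphere S, so the sign is −
Lon: 3 + 0/60 + 0.08/3600 = 3.0000222
W ⇒ negate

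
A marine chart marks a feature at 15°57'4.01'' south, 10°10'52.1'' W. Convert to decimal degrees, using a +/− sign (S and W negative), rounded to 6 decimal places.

-15.951114, -10.181139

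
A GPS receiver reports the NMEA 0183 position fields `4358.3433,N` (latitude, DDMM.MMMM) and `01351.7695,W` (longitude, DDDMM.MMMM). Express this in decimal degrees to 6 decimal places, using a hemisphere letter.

43.972388° N, 13.862825° W

Lat: split at 2 digits → 43° and 58.3433′; 43 + 58.3433/60 = 43.9723883
Longitude: degrees = first 3 digits = 13, minutes = 51.7695; 13 + 51.7695/60 = 13.8628250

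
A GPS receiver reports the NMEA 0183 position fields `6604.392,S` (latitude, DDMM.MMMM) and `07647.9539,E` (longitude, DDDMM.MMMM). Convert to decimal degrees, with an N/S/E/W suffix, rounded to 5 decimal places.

66.07320° S, 76.79923° E

Lat: degrees = first 2 digits = 66, minutes = 4.392; 66 + 4.392/60 = 66.073200
Longitude: degrees = first 3 digits = 76, minutes = 47.9539; 76 + 47.9539/60 = 76.799232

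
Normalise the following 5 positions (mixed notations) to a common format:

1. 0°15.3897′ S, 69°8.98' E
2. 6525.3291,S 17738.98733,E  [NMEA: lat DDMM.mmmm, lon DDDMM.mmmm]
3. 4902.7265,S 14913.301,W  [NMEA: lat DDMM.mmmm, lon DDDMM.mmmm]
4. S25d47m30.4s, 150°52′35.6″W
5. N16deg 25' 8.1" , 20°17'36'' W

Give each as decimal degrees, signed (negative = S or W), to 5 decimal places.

1. -0.25650, 69.14967
2. -65.42215, 177.64979
3. -49.04544, -149.22168
4. -25.79178, -150.87656
5. 16.41892, -20.29333

Point 1:
  φ: 15.3897′ = 0.256495°; total 0.256495
  hemisphere S, so the sign is −
  λ: 8.98′ = 0.149667°; total 69.149667
  E ⇒ keep positive
Point 2:
  φ: degrees = first 2 digits = 65, minutes = 25.3291; 65 + 25.3291/60 = 65.422152
  S → negative
  Longitude: degrees = first 3 digits = 177, minutes = 38.98733; 177 + 38.98733/60 = 177.649789
  E ⇒ keep positive
Point 3:
  Lat: degrees = first 2 digits = 49, minutes = 2.7265; 49 + 2.7265/60 = 49.045442
  hemisphere S, so the sign is −
  Longitude: degrees = first 3 digits = 149, minutes = 13.301; 149 + 13.301/60 = 149.221683
  W → negative
Point 4:
  Lat: 47′ + 30.4″ = 47.50667′; 25 + 47.50667/60 = 25.791778
  S ⇒ negate
  Lon: 150° + 52/60 + 35.6/3600 = 150 + 0.866667 + 0.009889 = 150.876556
  W ⇒ negate
Point 5:
  Lat: 16 + 25/60 + 8.1/3600 = 16.418917
  N ⇒ keep positive
  λ: 20° + 17/60 + 36/3600 = 20 + 0.283333 + 0.010000 = 20.293333
  W → negative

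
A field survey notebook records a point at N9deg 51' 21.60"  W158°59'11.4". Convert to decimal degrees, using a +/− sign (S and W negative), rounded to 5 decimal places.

9.85600, -158.98650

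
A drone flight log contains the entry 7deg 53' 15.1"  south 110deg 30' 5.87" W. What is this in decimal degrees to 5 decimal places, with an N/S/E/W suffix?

7.88753° S, 110.50163° W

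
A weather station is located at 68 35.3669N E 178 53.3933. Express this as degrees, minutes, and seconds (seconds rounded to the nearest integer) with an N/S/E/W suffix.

φ: fractional minutes 0.36690 × 60 = 22.01″
Longitude: fractional minutes 0.39330 × 60 = 23.60″

68°35′22″ N, 178°53′24″ E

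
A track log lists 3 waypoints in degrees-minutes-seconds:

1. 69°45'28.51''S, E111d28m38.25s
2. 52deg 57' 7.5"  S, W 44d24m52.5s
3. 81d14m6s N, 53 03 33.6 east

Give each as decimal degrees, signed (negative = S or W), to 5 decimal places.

Point 1:
  Latitude: 69 + 45/60 + 28.51/3600 = 69.757919
  hemisphere S, so the sign is −
  Longitude: 111° + 28/60 + 38.25/3600 = 111 + 0.466667 + 0.010625 = 111.477292
  E ⇒ keep positive
Point 2:
  Latitude: 57′ + 7.5″ = 57.12500′; 52 + 57.12500/60 = 52.952083
  S → negative
  Lon: 44° + 24/60 + 52.5/3600 = 44 + 0.400000 + 0.014583 = 44.414583
  W → negative
Point 3:
  Lat: 81 + 14/60 + 6/3600 = 81.235000
  N → positive
  Longitude: 3′ + 33.6″ = 3.56000′; 53 + 3.56000/60 = 53.059333
  E ⇒ keep positive

1. -69.75792, 111.47729
2. -52.95208, -44.41458
3. 81.23500, 53.05933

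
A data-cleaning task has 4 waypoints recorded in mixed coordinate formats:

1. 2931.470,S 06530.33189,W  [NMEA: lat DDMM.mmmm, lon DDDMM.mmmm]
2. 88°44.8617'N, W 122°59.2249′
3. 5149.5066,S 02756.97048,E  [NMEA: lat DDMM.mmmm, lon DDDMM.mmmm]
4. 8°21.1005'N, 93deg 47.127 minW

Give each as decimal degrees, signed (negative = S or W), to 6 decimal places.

Point 1:
  φ: split at 2 digits → 29° and 31.47′; 29 + 31.47/60 = 29.5245000
  S ⇒ negate
  λ: degrees = first 3 digits = 65, minutes = 30.33189; 65 + 30.33189/60 = 65.5055315
  W → negative
Point 2:
  Lat: 44.8617′ = 0.747695°; total 88.7476950
  N → positive
  λ: 59.2249′ = 0.987082°; total 122.9870817
  W ⇒ negate
Point 3:
  Latitude: split at 2 digits → 51° and 49.5066′; 51 + 49.5066/60 = 51.8251100
  S ⇒ negate
  Longitude: degrees = first 3 digits = 27, minutes = 56.97048; 27 + 56.97048/60 = 27.9495080
  E ⇒ keep positive
Point 4:
  φ: 21.1005′ = 0.351675°; total 8.3516750
  N → positive
  λ: 47.127′ = 0.785450°; total 93.7854500
  hemisphere W, so the sign is −

1. -29.524500, -65.505532
2. 88.747695, -122.987082
3. -51.825110, 27.949508
4. 8.351675, -93.785450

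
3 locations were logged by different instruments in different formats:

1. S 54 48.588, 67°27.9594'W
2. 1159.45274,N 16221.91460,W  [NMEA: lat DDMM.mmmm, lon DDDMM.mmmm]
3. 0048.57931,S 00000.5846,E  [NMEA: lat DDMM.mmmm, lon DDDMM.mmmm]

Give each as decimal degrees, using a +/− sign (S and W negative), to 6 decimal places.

1. -54.809800, -67.465990
2. 11.990879, -162.365243
3. -0.809655, 0.009743

Point 1:
  φ: 54 + 48.588/60 = 54.8098000
  S → negative
  Lon: 27.9594′ = 0.465990°; total 67.4659900
  W → negative
Point 2:
  φ: degrees = first 2 digits = 11, minutes = 59.45274; 11 + 59.45274/60 = 11.9908790
  N → positive
  λ: split at 3 digits → 162° and 21.9146′; 162 + 21.9146/60 = 162.3652433
  W ⇒ negate
Point 3:
  φ: degrees = first 2 digits = 0, minutes = 48.57931; 0 + 48.57931/60 = 0.8096552
  S → negative
  Lon: degrees = first 3 digits = 0, minutes = 0.5846; 0 + 0.5846/60 = 0.0097433
  E ⇒ keep positive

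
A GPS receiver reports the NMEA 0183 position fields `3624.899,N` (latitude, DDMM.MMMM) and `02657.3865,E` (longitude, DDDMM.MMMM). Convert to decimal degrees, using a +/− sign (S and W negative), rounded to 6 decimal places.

36.414983, 26.956442

Latitude: degrees = first 2 digits = 36, minutes = 24.899; 36 + 24.899/60 = 36.4149833
N → positive
λ: split at 3 digits → 026° and 57.3865′; 26 + 57.3865/60 = 26.9564417
E → positive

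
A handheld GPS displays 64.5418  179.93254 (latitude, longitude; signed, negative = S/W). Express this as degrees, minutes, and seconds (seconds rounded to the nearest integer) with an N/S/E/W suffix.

φ: whole degrees 64; 32.50800′ → 32′ and 30.48″
Lon: 0.932540 × 60 = 55.95240′ → 55′, remainder × 60 = 57.14″

64°32′30″ N, 179°55′57″ E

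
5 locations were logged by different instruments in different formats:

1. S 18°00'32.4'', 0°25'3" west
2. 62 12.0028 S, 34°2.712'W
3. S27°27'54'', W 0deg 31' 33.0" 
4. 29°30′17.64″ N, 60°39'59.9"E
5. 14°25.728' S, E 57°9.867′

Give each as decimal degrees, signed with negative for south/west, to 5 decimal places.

1. -18.00900, -0.41750
2. -62.20005, -34.04520
3. -27.46500, -0.52583
4. 29.50490, 60.66664
5. -14.42880, 57.16445

Point 1:
  Lat: 18° + 0/60 + 32.4/3600 = 18 + 0.000000 + 0.009000 = 18.009000
  S → negative
  Longitude: 0 + 25/60 + 3/3600 = 0.417500
  hemisphere W, so the sign is −
Point 2:
  φ: 62 + 12.0028/60 = 62.200047
  S → negative
  Longitude: 2.712′ = 0.045200°; total 34.045200
  hemisphere W, so the sign is −
Point 3:
  Latitude: 27′ + 54″ = 27.90000′; 27 + 27.90000/60 = 27.465000
  hemisphere S, so the sign is −
  Longitude: 0 + 31/60 + 33/3600 = 0.525833
  W → negative
Point 4:
  φ: 29° + 30/60 + 17.64/3600 = 29 + 0.500000 + 0.004900 = 29.504900
  N ⇒ keep positive
  Longitude: 39′ + 59.9″ = 39.99833′; 60 + 39.99833/60 = 60.666639
  E → positive
Point 5:
  φ: 14 + 25.728/60 = 14.428800
  S ⇒ negate
  λ: 57 + 9.867/60 = 57.164450
  E ⇒ keep positive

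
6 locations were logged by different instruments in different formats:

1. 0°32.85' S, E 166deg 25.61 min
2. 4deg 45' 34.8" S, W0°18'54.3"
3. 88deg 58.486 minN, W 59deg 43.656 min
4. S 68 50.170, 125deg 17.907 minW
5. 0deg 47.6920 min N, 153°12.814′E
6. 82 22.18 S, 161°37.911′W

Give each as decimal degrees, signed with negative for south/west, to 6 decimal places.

Point 1:
  φ: 32.85′ = 0.547500°; total 0.5475000
  S ⇒ negate
  Lon: 166 + 25.61/60 = 166.4268333
  E ⇒ keep positive
Point 2:
  Latitude: 4 + 45/60 + 34.8/3600 = 4.7596667
  S → negative
  λ: 0° + 18/60 + 54.3/3600 = 0 + 0.300000 + 0.015083 = 0.3150833
  W → negative
Point 3:
  φ: 88 + 58.486/60 = 88.9747667
  N → positive
  λ: 43.656′ = 0.727600°; total 59.7276000
  hemisphere W, so the sign is −
Point 4:
  Latitude: 68 + 50.17/60 = 68.8361667
  S → negative
  Longitude: 125 + 17.907/60 = 125.2984500
  W → negative
Point 5:
  φ: 47.692′ = 0.794867°; total 0.7948667
  N → positive
  Lon: 153 + 12.814/60 = 153.2135667
  E ⇒ keep positive
Point 6:
  φ: 82 + 22.18/60 = 82.3696667
  S ⇒ negate
  Longitude: 37.911′ = 0.631850°; total 161.6318500
  hemisphere W, so the sign is −

1. -0.547500, 166.426833
2. -4.759667, -0.315083
3. 88.974767, -59.727600
4. -68.836167, -125.298450
5. 0.794867, 153.213567
6. -82.369667, -161.631850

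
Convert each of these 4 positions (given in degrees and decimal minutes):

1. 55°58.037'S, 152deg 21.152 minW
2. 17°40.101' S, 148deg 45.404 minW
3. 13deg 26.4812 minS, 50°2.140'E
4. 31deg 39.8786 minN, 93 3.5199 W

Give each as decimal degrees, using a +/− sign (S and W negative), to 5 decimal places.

1. -55.96728, -152.35253
2. -17.66835, -148.75673
3. -13.44135, 50.03567
4. 31.66464, -93.05867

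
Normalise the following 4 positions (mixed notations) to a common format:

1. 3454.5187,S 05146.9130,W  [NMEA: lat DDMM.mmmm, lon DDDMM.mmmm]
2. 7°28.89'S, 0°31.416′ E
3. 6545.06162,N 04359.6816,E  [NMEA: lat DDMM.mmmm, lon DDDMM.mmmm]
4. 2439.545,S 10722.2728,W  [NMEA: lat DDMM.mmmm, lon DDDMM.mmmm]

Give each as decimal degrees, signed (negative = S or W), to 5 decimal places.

1. -34.90865, -51.78188
2. -7.48150, 0.52360
3. 65.75103, 43.99469
4. -24.65908, -107.37121

Point 1:
  φ: split at 2 digits → 34° and 54.5187′; 34 + 54.5187/60 = 34.908645
  S → negative
  Longitude: degrees = first 3 digits = 51, minutes = 46.913; 51 + 46.913/60 = 51.781883
  hemisphere W, so the sign is −
Point 2:
  Latitude: 28.89′ = 0.481500°; total 7.481500
  S → negative
  Lon: 31.416′ = 0.523600°; total 0.523600
  E ⇒ keep positive
Point 3:
  Latitude: degrees = first 2 digits = 65, minutes = 45.06162; 65 + 45.06162/60 = 65.751027
  N ⇒ keep positive
  λ: degrees = first 3 digits = 43, minutes = 59.6816; 43 + 59.6816/60 = 43.994693
  E → positive
Point 4:
  Latitude: degrees = first 2 digits = 24, minutes = 39.545; 24 + 39.545/60 = 24.659083
  S ⇒ negate
  Longitude: degrees = first 3 digits = 107, minutes = 22.2728; 107 + 22.2728/60 = 107.371213
  hemisphere W, so the sign is −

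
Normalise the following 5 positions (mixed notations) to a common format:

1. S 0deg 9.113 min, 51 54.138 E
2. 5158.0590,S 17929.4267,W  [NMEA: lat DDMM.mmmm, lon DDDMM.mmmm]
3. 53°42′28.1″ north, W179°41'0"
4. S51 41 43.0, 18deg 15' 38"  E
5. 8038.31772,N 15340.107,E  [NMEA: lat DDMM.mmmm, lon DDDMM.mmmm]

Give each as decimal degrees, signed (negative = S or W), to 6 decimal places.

Point 1:
  φ: 0 + 9.113/60 = 0.1518833
  S ⇒ negate
  Longitude: 54.138′ = 0.902300°; total 51.9023000
  E → positive
Point 2:
  Latitude: split at 2 digits → 51° and 58.059′; 51 + 58.059/60 = 51.9676500
  S ⇒ negate
  Longitude: degrees = first 3 digits = 179, minutes = 29.4267; 179 + 29.4267/60 = 179.4904450
  W → negative
Point 3:
  φ: 53° + 42/60 + 28.1/3600 = 53 + 0.700000 + 0.007806 = 53.7078056
  N → positive
  λ: 179° + 41/60 + 0/3600 = 179 + 0.683333 + 0.000000 = 179.6833333
  W → negative
Point 4:
  φ: 41′ + 43″ = 41.71667′; 51 + 41.71667/60 = 51.6952778
  S ⇒ negate
  λ: 18 + 15/60 + 38/3600 = 18.2605556
  E → positive
Point 5:
  φ: split at 2 digits → 80° and 38.31772′; 80 + 38.31772/60 = 80.6386287
  N ⇒ keep positive
  Lon: split at 3 digits → 153° and 40.107′; 153 + 40.107/60 = 153.6684500
  E ⇒ keep positive

1. -0.151883, 51.902300
2. -51.967650, -179.490445
3. 53.707806, -179.683333
4. -51.695278, 18.260556
5. 80.638629, 153.668450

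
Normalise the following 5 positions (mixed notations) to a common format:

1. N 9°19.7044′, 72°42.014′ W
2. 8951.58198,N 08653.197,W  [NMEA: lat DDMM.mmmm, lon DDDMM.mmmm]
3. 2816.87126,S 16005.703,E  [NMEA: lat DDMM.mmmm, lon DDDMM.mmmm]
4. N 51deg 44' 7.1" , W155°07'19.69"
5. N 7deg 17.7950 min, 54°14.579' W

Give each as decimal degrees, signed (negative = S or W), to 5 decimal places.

Point 1:
  Latitude: 9 + 19.7044/60 = 9.328407
  N → positive
  λ: 42.014′ = 0.700233°; total 72.700233
  hemisphere W, so the sign is −
Point 2:
  φ: degrees = first 2 digits = 89, minutes = 51.58198; 89 + 51.58198/60 = 89.859700
  N ⇒ keep positive
  Longitude: degrees = first 3 digits = 86, minutes = 53.197; 86 + 53.197/60 = 86.886617
  W → negative
Point 3:
  Lat: degrees = first 2 digits = 28, minutes = 16.87126; 28 + 16.87126/60 = 28.281188
  S ⇒ negate
  Longitude: split at 3 digits → 160° and 5.703′; 160 + 5.703/60 = 160.095050
  E → positive
Point 4:
  φ: 51° + 44/60 + 7.1/3600 = 51 + 0.733333 + 0.001972 = 51.735306
  N → positive
  Longitude: 155° + 7/60 + 19.69/3600 = 155 + 0.116667 + 0.005469 = 155.122136
  W ⇒ negate
Point 5:
  φ: 17.795′ = 0.296583°; total 7.296583
  N → positive
  Longitude: 54 + 14.579/60 = 54.242983
  W → negative

1. 9.32841, -72.70023
2. 89.85970, -86.88662
3. -28.28119, 160.09505
4. 51.73531, -155.12214
5. 7.29658, -54.24298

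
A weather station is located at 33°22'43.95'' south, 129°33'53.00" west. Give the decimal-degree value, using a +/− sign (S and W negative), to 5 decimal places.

-33.37888, -129.56472

Lat: 33° + 22/60 + 43.95/3600 = 33 + 0.366667 + 0.012208 = 33.378875
S → negative
Lon: 129° + 33/60 + 53/3600 = 129 + 0.550000 + 0.014722 = 129.564722
hemisphere W, so the sign is −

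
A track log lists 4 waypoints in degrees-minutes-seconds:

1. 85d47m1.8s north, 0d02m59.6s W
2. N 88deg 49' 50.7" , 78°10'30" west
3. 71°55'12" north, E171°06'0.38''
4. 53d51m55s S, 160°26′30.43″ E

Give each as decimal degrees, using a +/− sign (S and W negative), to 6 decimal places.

1. 85.783833, -0.049889
2. 88.830750, -78.175000
3. 71.920000, 171.100106
4. -53.865278, 160.441786

Point 1:
  Latitude: 85 + 47/60 + 1.8/3600 = 85.7838333
  N → positive
  Longitude: 2′ + 59.6″ = 2.99333′; 0 + 2.99333/60 = 0.0498889
  W ⇒ negate
Point 2:
  Latitude: 88 + 49/60 + 50.7/3600 = 88.8307500
  N ⇒ keep positive
  λ: 78° + 10/60 + 30/3600 = 78 + 0.166667 + 0.008333 = 78.1750000
  hemisphere W, so the sign is −
Point 3:
  φ: 71 + 55/60 + 12/3600 = 71.9200000
  N ⇒ keep positive
  Longitude: 6′ + 0.38″ = 6.00633′; 171 + 6.00633/60 = 171.1001056
  E → positive
Point 4:
  Lat: 53 + 51/60 + 55/3600 = 53.8652778
  S ⇒ negate
  Longitude: 26′ + 30.43″ = 26.50717′; 160 + 26.50717/60 = 160.4417861
  E → positive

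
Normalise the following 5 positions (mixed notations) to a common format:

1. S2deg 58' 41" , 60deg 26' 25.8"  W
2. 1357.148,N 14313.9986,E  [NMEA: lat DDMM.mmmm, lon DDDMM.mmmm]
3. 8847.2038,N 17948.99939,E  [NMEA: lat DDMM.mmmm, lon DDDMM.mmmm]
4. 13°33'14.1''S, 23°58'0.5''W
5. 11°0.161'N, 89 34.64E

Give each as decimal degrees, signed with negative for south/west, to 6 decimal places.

1. -2.978056, -60.440500
2. 13.952467, 143.233310
3. 88.786730, 179.816657
4. -13.553917, -23.966806
5. 11.002683, 89.577333

Point 1:
  φ: 2° + 58/60 + 41/3600 = 2 + 0.966667 + 0.011389 = 2.9780556
  S ⇒ negate
  Lon: 60° + 26/60 + 25.8/3600 = 60 + 0.433333 + 0.007167 = 60.4405000
  hemisphere W, so the sign is −
Point 2:
  Lat: degrees = first 2 digits = 13, minutes = 57.148; 13 + 57.148/60 = 13.9524667
  N → positive
  Longitude: degrees = first 3 digits = 143, minutes = 13.9986; 143 + 13.9986/60 = 143.2333100
  E ⇒ keep positive
Point 3:
  φ: degrees = first 2 digits = 88, minutes = 47.2038; 88 + 47.2038/60 = 88.7867300
  N ⇒ keep positive
  λ: split at 3 digits → 179° and 48.99939′; 179 + 48.99939/60 = 179.8166565
  E → positive
Point 4:
  Lat: 13 + 33/60 + 14.1/3600 = 13.5539167
  S ⇒ negate
  Longitude: 23 + 58/60 + 0.5/3600 = 23.9668056
  W ⇒ negate
Point 5:
  Latitude: 0.161′ = 0.002683°; total 11.0026833
  N ⇒ keep positive
  Lon: 89 + 34.64/60 = 89.5773333
  E ⇒ keep positive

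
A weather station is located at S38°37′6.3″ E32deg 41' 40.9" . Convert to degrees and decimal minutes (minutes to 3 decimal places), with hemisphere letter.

38° 37.105′ S, 32° 41.682′ E

Latitude: seconds/60 = 0.10500; minutes = 37 + 0.10500 = 37.10500
Lon: seconds/60 = 0.68167; minutes = 41 + 0.68167 = 41.68167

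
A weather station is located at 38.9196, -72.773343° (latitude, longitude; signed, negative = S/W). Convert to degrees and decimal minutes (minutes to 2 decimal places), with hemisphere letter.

38° 55.18′ N, 72° 46.40′ W

φ: 38° + 0.919600 × 60 = 38° 55.1760′
Longitude is negative → W; |value| = 72.773343
Lon: 72° + 0.773343 × 60 = 72° 46.4006′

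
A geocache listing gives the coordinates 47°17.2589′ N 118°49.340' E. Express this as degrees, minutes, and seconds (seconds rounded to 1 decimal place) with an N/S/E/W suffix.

φ: fractional minutes 0.25890 × 60 = 15.534″
Longitude: 49.34000′ → 49′ and 0.34000 × 60 = 20.400″

47°17′15.5″ N, 118°49′20.4″ E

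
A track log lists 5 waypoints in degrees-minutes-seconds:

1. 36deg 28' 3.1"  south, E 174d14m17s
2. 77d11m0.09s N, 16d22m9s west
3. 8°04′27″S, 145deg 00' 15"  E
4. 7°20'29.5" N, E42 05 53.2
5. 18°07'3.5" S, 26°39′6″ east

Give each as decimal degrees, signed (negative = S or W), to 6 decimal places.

1. -36.467528, 174.238056
2. 77.183358, -16.369167
3. -8.074167, 145.004167
4. 7.341528, 42.098111
5. -18.117639, 26.651667

Point 1:
  φ: 28′ + 3.1″ = 28.05167′; 36 + 28.05167/60 = 36.4675278
  hemisphere S, so the sign is −
  λ: 174 + 14/60 + 17/3600 = 174.2380556
  E → positive
Point 2:
  Latitude: 11′ + 0.09″ = 11.00150′; 77 + 11.00150/60 = 77.1833583
  N → positive
  Lon: 16° + 22/60 + 9/3600 = 16 + 0.366667 + 0.002500 = 16.3691667
  W ⇒ negate
Point 3:
  Lat: 8° + 4/60 + 27/3600 = 8 + 0.066667 + 0.007500 = 8.0741667
  hemisphere S, so the sign is −
  Lon: 145° + 0/60 + 15/3600 = 145 + 0.000000 + 0.004167 = 145.0041667
  E → positive
Point 4:
  Lat: 7 + 20/60 + 29.5/3600 = 7.3415278
  N ⇒ keep positive
  λ: 42 + 5/60 + 53.2/3600 = 42.0981111
  E ⇒ keep positive
Point 5:
  φ: 18° + 7/60 + 3.5/3600 = 18 + 0.116667 + 0.000972 = 18.1176389
  S → negative
  λ: 39′ + 6″ = 39.10000′; 26 + 39.10000/60 = 26.6516667
  E ⇒ keep positive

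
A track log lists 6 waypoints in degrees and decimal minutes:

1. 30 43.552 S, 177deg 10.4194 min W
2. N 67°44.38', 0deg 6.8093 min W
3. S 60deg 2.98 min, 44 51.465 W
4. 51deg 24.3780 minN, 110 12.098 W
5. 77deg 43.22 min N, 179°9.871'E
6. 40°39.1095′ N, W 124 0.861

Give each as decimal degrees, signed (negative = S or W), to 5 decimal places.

Point 1:
  φ: 43.552′ = 0.725867°; total 30.725867
  S ⇒ negate
  λ: 10.4194′ = 0.173657°; total 177.173657
  W → negative
Point 2:
  φ: 67 + 44.38/60 = 67.739667
  N ⇒ keep positive
  Lon: 6.8093′ = 0.113488°; total 0.113488
  W ⇒ negate
Point 3:
  Latitude: 60 + 2.98/60 = 60.049667
  S ⇒ negate
  Lon: 51.465′ = 0.857750°; total 44.857750
  W → negative
Point 4:
  Lat: 24.378′ = 0.406300°; total 51.406300
  N ⇒ keep positive
  Lon: 12.098′ = 0.201633°; total 110.201633
  W → negative
Point 5:
  φ: 43.22′ = 0.720333°; total 77.720333
  N → positive
  Lon: 9.871′ = 0.164517°; total 179.164517
  E ⇒ keep positive
Point 6:
  φ: 40 + 39.1095/60 = 40.651825
  N → positive
  Lon: 0.861′ = 0.014350°; total 124.014350
  hemisphere W, so the sign is −

1. -30.72587, -177.17366
2. 67.73967, -0.11349
3. -60.04967, -44.85775
4. 51.40630, -110.20163
5. 77.72033, 179.16452
6. 40.65183, -124.01435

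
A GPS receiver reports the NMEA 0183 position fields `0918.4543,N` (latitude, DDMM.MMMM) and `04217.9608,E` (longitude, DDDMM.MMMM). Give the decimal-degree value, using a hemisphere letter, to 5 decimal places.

9.30757° N, 42.29935° E

Lat: split at 2 digits → 09° and 18.4543′; 9 + 18.4543/60 = 9.307572
λ: split at 3 digits → 042° and 17.9608′; 42 + 17.9608/60 = 42.299347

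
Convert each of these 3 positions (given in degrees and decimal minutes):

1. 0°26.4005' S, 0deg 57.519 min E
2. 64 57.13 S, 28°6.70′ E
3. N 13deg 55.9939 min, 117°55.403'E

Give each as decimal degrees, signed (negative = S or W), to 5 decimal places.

1. -0.44001, 0.95865
2. -64.95217, 28.11167
3. 13.93323, 117.92338

Point 1:
  Lat: 26.4005′ = 0.440008°; total 0.440008
  hemisphere S, so the sign is −
  Lon: 57.519′ = 0.958650°; total 0.958650
  E → positive
Point 2:
  Latitude: 57.13′ = 0.952167°; total 64.952167
  S ⇒ negate
  Longitude: 6.7′ = 0.111667°; total 28.111667
  E → positive
Point 3:
  Lat: 55.9939′ = 0.933232°; total 13.933232
  N ⇒ keep positive
  Lon: 117 + 55.403/60 = 117.923383
  E → positive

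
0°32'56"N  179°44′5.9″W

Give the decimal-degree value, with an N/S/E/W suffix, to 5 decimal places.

φ: 0 + 32/60 + 56/3600 = 0.548889
λ: 179° + 44/60 + 5.9/3600 = 179 + 0.733333 + 0.001639 = 179.734972

0.54889° N, 179.73497° W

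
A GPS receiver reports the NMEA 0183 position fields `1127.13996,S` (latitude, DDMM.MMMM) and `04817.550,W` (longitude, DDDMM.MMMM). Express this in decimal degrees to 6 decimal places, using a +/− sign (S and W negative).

φ: degrees = first 2 digits = 11, minutes = 27.13996; 11 + 27.13996/60 = 11.4523327
S → negative
λ: split at 3 digits → 048° and 17.55′; 48 + 17.55/60 = 48.2925000
W → negative

-11.452333, -48.292500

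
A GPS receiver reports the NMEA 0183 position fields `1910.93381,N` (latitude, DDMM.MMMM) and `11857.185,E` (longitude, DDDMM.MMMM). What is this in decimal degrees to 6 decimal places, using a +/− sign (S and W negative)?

φ: split at 2 digits → 19° and 10.93381′; 19 + 10.93381/60 = 19.1822302
N → positive
Longitude: split at 3 digits → 118° and 57.185′; 118 + 57.185/60 = 118.9530833
E → positive

19.182230, 118.953083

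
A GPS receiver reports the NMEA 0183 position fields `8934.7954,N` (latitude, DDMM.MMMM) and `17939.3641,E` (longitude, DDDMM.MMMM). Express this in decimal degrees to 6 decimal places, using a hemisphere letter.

Latitude: degrees = first 2 digits = 89, minutes = 34.7954; 89 + 34.7954/60 = 89.5799233
Longitude: split at 3 digits → 179° and 39.3641′; 179 + 39.3641/60 = 179.6560683

89.579923° N, 179.656068° E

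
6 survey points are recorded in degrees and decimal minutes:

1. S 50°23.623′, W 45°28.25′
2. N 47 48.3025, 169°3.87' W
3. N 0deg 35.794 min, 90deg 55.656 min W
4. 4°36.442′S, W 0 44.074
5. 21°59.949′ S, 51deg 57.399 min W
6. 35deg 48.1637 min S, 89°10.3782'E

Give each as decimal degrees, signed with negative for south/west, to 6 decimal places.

Point 1:
  Lat: 23.623′ = 0.393717°; total 50.3937167
  S → negative
  λ: 28.25′ = 0.470833°; total 45.4708333
  W → negative
Point 2:
  Lat: 48.3025′ = 0.805042°; total 47.8050417
  N ⇒ keep positive
  λ: 3.87′ = 0.064500°; total 169.0645000
  W ⇒ negate
Point 3:
  Lat: 0 + 35.794/60 = 0.5965667
  N ⇒ keep positive
  Longitude: 90 + 55.656/60 = 90.9276000
  hemisphere W, so the sign is −
Point 4:
  Lat: 36.442′ = 0.607367°; total 4.6073667
  S ⇒ negate
  Lon: 44.074′ = 0.734567°; total 0.7345667
  W ⇒ negate
Point 5:
  Lat: 21 + 59.949/60 = 21.9991500
  S → negative
  λ: 57.399′ = 0.956650°; total 51.9566500
  W → negative
Point 6:
  Lat: 35 + 48.1637/60 = 35.8027283
  S → negative
  Longitude: 89 + 10.3782/60 = 89.1729700
  E ⇒ keep positive

1. -50.393717, -45.470833
2. 47.805042, -169.064500
3. 0.596567, -90.927600
4. -4.607367, -0.734567
5. -21.999150, -51.956650
6. -35.802728, 89.172970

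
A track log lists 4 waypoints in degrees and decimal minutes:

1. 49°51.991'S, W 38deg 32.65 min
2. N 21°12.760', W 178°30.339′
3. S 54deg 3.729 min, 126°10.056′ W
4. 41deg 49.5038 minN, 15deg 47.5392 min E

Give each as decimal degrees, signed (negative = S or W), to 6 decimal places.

1. -49.866517, -38.544167
2. 21.212667, -178.505650
3. -54.062150, -126.167600
4. 41.825063, 15.792320

Point 1:
  Latitude: 49 + 51.991/60 = 49.8665167
  S ⇒ negate
  Lon: 38 + 32.65/60 = 38.5441667
  hemisphere W, so the sign is −
Point 2:
  Lat: 12.76′ = 0.212667°; total 21.2126667
  N ⇒ keep positive
  λ: 178 + 30.339/60 = 178.5056500
  W ⇒ negate
Point 3:
  Lat: 54 + 3.729/60 = 54.0621500
  S → negative
  Lon: 126 + 10.056/60 = 126.1676000
  W → negative
Point 4:
  Lat: 41 + 49.5038/60 = 41.8250633
  N → positive
  λ: 47.5392′ = 0.792320°; total 15.7923200
  E → positive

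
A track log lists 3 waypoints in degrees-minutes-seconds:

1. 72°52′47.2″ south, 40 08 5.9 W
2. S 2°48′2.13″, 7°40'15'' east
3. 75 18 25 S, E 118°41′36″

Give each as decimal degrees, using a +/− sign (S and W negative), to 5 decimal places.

Point 1:
  φ: 72 + 52/60 + 47.2/3600 = 72.879778
  S ⇒ negate
  Lon: 40° + 8/60 + 5.9/3600 = 40 + 0.133333 + 0.001639 = 40.134972
  W → negative
Point 2:
  φ: 48′ + 2.13″ = 48.03550′; 2 + 48.03550/60 = 2.800592
  S ⇒ negate
  Lon: 40′ + 15″ = 40.25000′; 7 + 40.25000/60 = 7.670833
  E ⇒ keep positive
Point 3:
  φ: 18′ + 25″ = 18.41667′; 75 + 18.41667/60 = 75.306944
  S → negative
  Lon: 118° + 41/60 + 36/3600 = 118 + 0.683333 + 0.010000 = 118.693333
  E ⇒ keep positive

1. -72.87978, -40.13497
2. -2.80059, 7.67083
3. -75.30694, 118.69333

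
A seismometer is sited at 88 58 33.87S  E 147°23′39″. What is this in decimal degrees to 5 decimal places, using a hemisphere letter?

Latitude: 88° + 58/60 + 33.87/3600 = 88 + 0.966667 + 0.009408 = 88.976075
λ: 147 + 23/60 + 39/3600 = 147.394167

88.97608° S, 147.39417° E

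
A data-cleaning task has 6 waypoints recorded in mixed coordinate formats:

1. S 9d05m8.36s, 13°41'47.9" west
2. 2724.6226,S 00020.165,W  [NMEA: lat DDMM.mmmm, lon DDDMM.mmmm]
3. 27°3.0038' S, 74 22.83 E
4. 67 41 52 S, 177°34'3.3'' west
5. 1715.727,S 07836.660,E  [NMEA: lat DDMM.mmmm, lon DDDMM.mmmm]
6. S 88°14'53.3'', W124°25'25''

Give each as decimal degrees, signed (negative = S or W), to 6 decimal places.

Point 1:
  φ: 9 + 5/60 + 8.36/3600 = 9.0856556
  S → negative
  Lon: 41′ + 47.9″ = 41.79833′; 13 + 41.79833/60 = 13.6966389
  W → negative
Point 2:
  Latitude: split at 2 digits → 27° and 24.6226′; 27 + 24.6226/60 = 27.4103767
  S ⇒ negate
  Lon: degrees = first 3 digits = 0, minutes = 20.165; 0 + 20.165/60 = 0.3360833
  hemisphere W, so the sign is −
Point 3:
  Lat: 3.0038′ = 0.050063°; total 27.0500633
  hemisphere S, so the sign is −
  Lon: 74 + 22.83/60 = 74.3805000
  E → positive
Point 4:
  Lat: 67 + 41/60 + 52/3600 = 67.6977778
  S → negative
  Lon: 177 + 34/60 + 3.3/3600 = 177.5675833
  W ⇒ negate
Point 5:
  Lat: degrees = first 2 digits = 17, minutes = 15.727; 17 + 15.727/60 = 17.2621167
  S → negative
  Lon: degrees = first 3 digits = 78, minutes = 36.66; 78 + 36.66/60 = 78.6110000
  E → positive
Point 6:
  Latitude: 88 + 14/60 + 53.3/3600 = 88.2481389
  S → negative
  λ: 124° + 25/60 + 25/3600 = 124 + 0.416667 + 0.006944 = 124.4236111
  hemisphere W, so the sign is −

1. -9.085656, -13.696639
2. -27.410377, -0.336083
3. -27.050063, 74.380500
4. -67.697778, -177.567583
5. -17.262117, 78.611000
6. -88.248139, -124.423611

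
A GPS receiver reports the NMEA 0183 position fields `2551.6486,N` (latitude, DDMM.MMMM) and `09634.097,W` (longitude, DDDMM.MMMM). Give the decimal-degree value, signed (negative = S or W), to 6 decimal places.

Latitude: split at 2 digits → 25° and 51.6486′; 25 + 51.6486/60 = 25.8608100
N ⇒ keep positive
Lon: degrees = first 3 digits = 96, minutes = 34.097; 96 + 34.097/60 = 96.5682833
hemisphere W, so the sign is −

25.860810, -96.568283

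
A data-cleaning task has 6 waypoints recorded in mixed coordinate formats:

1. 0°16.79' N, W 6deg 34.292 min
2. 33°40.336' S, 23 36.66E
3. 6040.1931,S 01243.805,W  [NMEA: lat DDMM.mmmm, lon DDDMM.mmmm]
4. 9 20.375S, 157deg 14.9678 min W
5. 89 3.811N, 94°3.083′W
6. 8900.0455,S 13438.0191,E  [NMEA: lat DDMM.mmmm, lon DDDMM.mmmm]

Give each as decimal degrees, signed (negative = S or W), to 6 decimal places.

Point 1:
  Lat: 16.79′ = 0.279833°; total 0.2798333
  N ⇒ keep positive
  Longitude: 34.292′ = 0.571533°; total 6.5715333
  hemisphere W, so the sign is −
Point 2:
  Lat: 40.336′ = 0.672267°; total 33.6722667
  S → negative
  λ: 23 + 36.66/60 = 23.6110000
  E ⇒ keep positive
Point 3:
  Lat: degrees = first 2 digits = 60, minutes = 40.1931; 60 + 40.1931/60 = 60.6698850
  hemisphere S, so the sign is −
  Lon: split at 3 digits → 012° and 43.805′; 12 + 43.805/60 = 12.7300833
  W → negative
Point 4:
  Latitude: 9 + 20.375/60 = 9.3395833
  hemisphere S, so the sign is −
  λ: 14.9678′ = 0.249463°; total 157.2494633
  W → negative
Point 5:
  Latitude: 3.811′ = 0.063517°; total 89.0635167
  N → positive
  Longitude: 94 + 3.083/60 = 94.0513833
  W → negative
Point 6:
  Lat: split at 2 digits → 89° and 0.0455′; 89 + 0.0455/60 = 89.0007583
  hemisphere S, so the sign is −
  λ: degrees = first 3 digits = 134, minutes = 38.0191; 134 + 38.0191/60 = 134.6336517
  E → positive

1. 0.279833, -6.571533
2. -33.672267, 23.611000
3. -60.669885, -12.730083
4. -9.339583, -157.249463
5. 89.063517, -94.051383
6. -89.000758, 134.633652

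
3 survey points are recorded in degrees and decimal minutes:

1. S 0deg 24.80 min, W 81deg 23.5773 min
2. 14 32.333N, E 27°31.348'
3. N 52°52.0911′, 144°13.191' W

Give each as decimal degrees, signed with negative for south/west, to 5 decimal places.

Point 1:
  Lat: 0 + 24.8/60 = 0.413333
  S → negative
  Longitude: 81 + 23.5773/60 = 81.392955
  W ⇒ negate
Point 2:
  Lat: 32.333′ = 0.538883°; total 14.538883
  N ⇒ keep positive
  Longitude: 27 + 31.348/60 = 27.522467
  E ⇒ keep positive
Point 3:
  Latitude: 52.0911′ = 0.868185°; total 52.868185
  N ⇒ keep positive
  Longitude: 144 + 13.191/60 = 144.219850
  W ⇒ negate

1. -0.41333, -81.39296
2. 14.53888, 27.52247
3. 52.86819, -144.21985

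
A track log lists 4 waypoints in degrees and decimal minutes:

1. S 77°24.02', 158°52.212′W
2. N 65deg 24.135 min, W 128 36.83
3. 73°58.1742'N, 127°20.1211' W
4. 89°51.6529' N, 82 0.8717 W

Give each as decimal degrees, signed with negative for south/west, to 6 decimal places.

Point 1:
  φ: 77 + 24.02/60 = 77.4003333
  S → negative
  Lon: 52.212′ = 0.870200°; total 158.8702000
  W ⇒ negate
Point 2:
  φ: 24.135′ = 0.402250°; total 65.4022500
  N → positive
  λ: 128 + 36.83/60 = 128.6138333
  W → negative
Point 3:
  φ: 58.1742′ = 0.969570°; total 73.9695700
  N ⇒ keep positive
  Lon: 127 + 20.1211/60 = 127.3353517
  hemisphere W, so the sign is −
Point 4:
  φ: 51.6529′ = 0.860882°; total 89.8608817
  N → positive
  Lon: 0.8717′ = 0.014528°; total 82.0145283
  hemisphere W, so the sign is −

1. -77.400333, -158.870200
2. 65.402250, -128.613833
3. 73.969570, -127.335352
4. 89.860882, -82.014528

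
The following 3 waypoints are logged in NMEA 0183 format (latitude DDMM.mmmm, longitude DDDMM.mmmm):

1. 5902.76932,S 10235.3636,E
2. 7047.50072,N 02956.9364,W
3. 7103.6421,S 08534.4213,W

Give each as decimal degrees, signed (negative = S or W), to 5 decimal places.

Point 1:
  Lat: split at 2 digits → 59° and 2.76932′; 59 + 2.76932/60 = 59.046155
  hemisphere S, so the sign is −
  λ: degrees = first 3 digits = 102, minutes = 35.3636; 102 + 35.3636/60 = 102.589393
  E → positive
Point 2:
  Lat: split at 2 digits → 70° and 47.50072′; 70 + 47.50072/60 = 70.791679
  N → positive
  Longitude: degrees = first 3 digits = 29, minutes = 56.9364; 29 + 56.9364/60 = 29.948940
  hemisphere W, so the sign is −
Point 3:
  Lat: split at 2 digits → 71° and 3.6421′; 71 + 3.6421/60 = 71.060702
  S → negative
  Lon: degrees = first 3 digits = 85, minutes = 34.4213; 85 + 34.4213/60 = 85.573688
  W ⇒ negate

1. -59.04616, 102.58939
2. 70.79168, -29.94894
3. -71.06070, -85.57369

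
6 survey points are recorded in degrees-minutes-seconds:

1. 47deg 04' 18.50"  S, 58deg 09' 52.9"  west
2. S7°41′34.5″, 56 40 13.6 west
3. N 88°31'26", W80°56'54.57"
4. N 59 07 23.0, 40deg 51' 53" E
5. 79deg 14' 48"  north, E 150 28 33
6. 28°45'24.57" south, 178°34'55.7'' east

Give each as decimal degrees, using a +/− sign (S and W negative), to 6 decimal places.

1. -47.071806, -58.164694
2. -7.692917, -56.670444
3. 88.523889, -80.948492
4. 59.123056, 40.864722
5. 79.246667, 150.475833
6. -28.756825, 178.582139

Point 1:
  φ: 4′ + 18.5″ = 4.30833′; 47 + 4.30833/60 = 47.0718056
  S → negative
  Longitude: 9′ + 52.9″ = 9.88167′; 58 + 9.88167/60 = 58.1646944
  W → negative
Point 2:
  Latitude: 7° + 41/60 + 34.5/3600 = 7 + 0.683333 + 0.009583 = 7.6929167
  S ⇒ negate
  λ: 56° + 40/60 + 13.6/3600 = 56 + 0.666667 + 0.003778 = 56.6704444
  W → negative
Point 3:
  Lat: 31′ + 26″ = 31.43333′; 88 + 31.43333/60 = 88.5238889
  N → positive
  Lon: 80 + 56/60 + 54.57/3600 = 80.9484917
  hemisphere W, so the sign is −
Point 4:
  φ: 59 + 7/60 + 23/3600 = 59.1230556
  N → positive
  Lon: 40 + 51/60 + 53/3600 = 40.8647222
  E → positive
Point 5:
  φ: 79 + 14/60 + 48/3600 = 79.2466667
  N → positive
  Lon: 150° + 28/60 + 33/3600 = 150 + 0.466667 + 0.009167 = 150.4758333
  E → positive
Point 6:
  φ: 28° + 45/60 + 24.57/3600 = 28 + 0.750000 + 0.006825 = 28.7568250
  S → negative
  λ: 178° + 34/60 + 55.7/3600 = 178 + 0.566667 + 0.015472 = 178.5821389
  E → positive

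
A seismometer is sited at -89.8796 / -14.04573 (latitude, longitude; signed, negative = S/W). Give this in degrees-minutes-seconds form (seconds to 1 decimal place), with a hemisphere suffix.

89°52′46.6″ S, 14°02′44.6″ W

Latitude is negative → S; |value| = 89.879600
Latitude: 0.879600° → 52.77600′; 0.77600 × 60 = 46.560″
Longitude is negative → W; |value| = 14.045730
λ: whole degrees 14; 2.74380′ → 2′ and 44.628″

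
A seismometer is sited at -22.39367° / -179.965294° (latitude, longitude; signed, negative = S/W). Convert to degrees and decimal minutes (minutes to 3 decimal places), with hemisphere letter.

22° 23.620′ S, 179° 57.918′ W

Latitude is negative → S; |value| = 22.393670
Lat: fractional part 0.393670 → 23.62020 minutes
Longitude is negative → W; |value| = 179.965294
Lon: fractional part 0.965294 → 57.91764 minutes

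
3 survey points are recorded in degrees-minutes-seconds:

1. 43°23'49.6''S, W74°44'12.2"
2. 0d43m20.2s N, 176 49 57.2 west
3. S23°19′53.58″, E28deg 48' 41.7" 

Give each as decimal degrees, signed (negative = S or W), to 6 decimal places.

1. -43.397111, -74.736722
2. 0.722278, -176.832556
3. -23.331550, 28.811583

Point 1:
  φ: 43° + 23/60 + 49.6/3600 = 43 + 0.383333 + 0.013778 = 43.3971111
  S → negative
  λ: 44′ + 12.2″ = 44.20333′; 74 + 44.20333/60 = 74.7367222
  W ⇒ negate
Point 2:
  φ: 0 + 43/60 + 20.2/3600 = 0.7222778
  N ⇒ keep positive
  Longitude: 176° + 49/60 + 57.2/3600 = 176 + 0.816667 + 0.015889 = 176.8325556
  W ⇒ negate
Point 3:
  Latitude: 23° + 19/60 + 53.58/3600 = 23 + 0.316667 + 0.014883 = 23.3315500
  S → negative
  λ: 28 + 48/60 + 41.7/3600 = 28.8115833
  E ⇒ keep positive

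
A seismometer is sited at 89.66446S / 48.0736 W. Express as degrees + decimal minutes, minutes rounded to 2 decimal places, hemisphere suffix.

Latitude: fractional part 0.664460 → 39.8676 minutes
λ: minutes = (48.073600 − 48) × 60 = 4.4160

89° 39.87′ S, 48° 4.42′ W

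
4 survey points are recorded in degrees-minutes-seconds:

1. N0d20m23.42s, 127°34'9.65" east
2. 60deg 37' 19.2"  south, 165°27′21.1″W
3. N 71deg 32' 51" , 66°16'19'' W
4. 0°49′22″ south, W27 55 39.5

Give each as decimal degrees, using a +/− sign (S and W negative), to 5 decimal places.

1. 0.33984, 127.56935
2. -60.62200, -165.45586
3. 71.54750, -66.27194
4. -0.82278, -27.92764

Point 1:
  φ: 20′ + 23.42″ = 20.39033′; 0 + 20.39033/60 = 0.339839
  N ⇒ keep positive
  λ: 127 + 34/60 + 9.65/3600 = 127.569347
  E → positive
Point 2:
  Latitude: 37′ + 19.2″ = 37.32000′; 60 + 37.32000/60 = 60.622000
  hemisphere S, so the sign is −
  Lon: 165° + 27/60 + 21.1/3600 = 165 + 0.450000 + 0.005861 = 165.455861
  W ⇒ negate
Point 3:
  Latitude: 32′ + 51″ = 32.85000′; 71 + 32.85000/60 = 71.547500
  N → positive
  Lon: 66 + 16/60 + 19/3600 = 66.271944
  W ⇒ negate
Point 4:
  φ: 0° + 49/60 + 22/3600 = 0 + 0.816667 + 0.006111 = 0.822778
  S ⇒ negate
  Lon: 55′ + 39.5″ = 55.65833′; 27 + 55.65833/60 = 27.927639
  W ⇒ negate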